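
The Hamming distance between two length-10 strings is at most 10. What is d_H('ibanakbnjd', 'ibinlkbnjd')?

Differing positions: 3, 5. Hamming distance = 2. The maximum possible Hamming distance for length-10 strings is 10, so d_H/10 = 2/10 = 0.2.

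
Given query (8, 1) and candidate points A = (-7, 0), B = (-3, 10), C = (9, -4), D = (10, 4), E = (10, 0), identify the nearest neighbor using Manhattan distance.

Distances: d(A) = 16, d(B) = 20, d(C) = 6, d(D) = 5, d(E) = 3. Nearest: E = (10, 0) with distance 3.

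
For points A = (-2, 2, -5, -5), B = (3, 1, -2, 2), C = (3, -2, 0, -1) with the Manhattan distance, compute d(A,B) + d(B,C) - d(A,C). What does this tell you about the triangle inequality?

d(A,B) = 5 + 1 + 3 + 7 = 16, d(B,C) = 0 + 3 + 2 + 3 = 8, d(A,C) = 5 + 4 + 5 + 4 = 18.
d(A,B) + d(B,C) - d(A,C) = 16 + 8 - 18 = 24 - 18 = 6. This is ≥ 0, so the triangle inequality holds for these points.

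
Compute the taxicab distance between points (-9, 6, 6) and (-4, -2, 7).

Σ|x_i - y_i| = |-9 - (-4)| + |6 - (-2)| + |6 - 7| = 5 + 8 + 1 = 14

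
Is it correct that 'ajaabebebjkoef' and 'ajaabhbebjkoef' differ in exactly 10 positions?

Differing positions: 6. Hamming distance = 1, so the claim that d_H = 10 is false.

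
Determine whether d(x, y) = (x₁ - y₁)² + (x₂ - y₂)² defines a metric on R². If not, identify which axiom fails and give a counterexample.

No. The squared Euclidean distance fails the triangle inequality. Counterexample: x = (0, 0), y = (4, 3), z = (8, 6). d(x,z) = 8² + 6² = 100, but d(x,y) + d(y,z) = (4² + 3²) + (4² + 3²) = 25 + 25 = 50. Since 100 > 50, the triangle inequality is violated. (Note: √d, the ordinary Euclidean distance, IS a metric.)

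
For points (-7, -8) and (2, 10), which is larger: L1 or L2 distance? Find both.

L1 = |-7 - 2| + |-8 - 10| = 9 + 18 = 27
L2 = √(9² + 18²) = √405 ≈ 20.1246
L1 ≥ L2 always (equality iff movement is along one axis); L1 > L2 here.
Ratio L1/L2 = 27/√405 ≈ 1.3416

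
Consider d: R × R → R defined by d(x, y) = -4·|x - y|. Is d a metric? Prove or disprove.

No. With c = -4 < 0, d fails non-negativity: d(9, 13) = -4·|9 - 13| = -4·4 = -16 < 0.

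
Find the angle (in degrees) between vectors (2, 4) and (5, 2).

With u = (2, 4), v = (5, 2):
u·v = 2·5 + 4·2 = 10 + 8 = 18.
|u| = √(2² + 4²) = √20, |v| = √(5² + 2²) = √29, so |u||v| = √(20·29) = √580.
cos θ = (u·v)/(|u||v|) = 18/√580 ≈ 0.747409
θ = arccos(0.747409) ≈ 41.63°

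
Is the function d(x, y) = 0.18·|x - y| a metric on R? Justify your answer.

Yes. Since |x - y| is a metric on R and 0.18 > 0, the positive scalar multiple 0.18·|x - y| is also a metric: scaling by a positive constant preserves non-negativity, identity (d=0 ⟺ |x-y|=0 ⟺ x=y), symmetry, and the triangle inequality.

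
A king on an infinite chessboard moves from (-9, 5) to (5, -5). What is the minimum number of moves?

max(|x_i - y_i|) = max(|-9 - 5|, |5 - (-5)|) = max(14, 10) = 14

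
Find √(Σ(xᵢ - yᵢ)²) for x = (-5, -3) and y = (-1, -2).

√(Σ(x_i - y_i)²) = √((-5 - (-1))² + (-3 - (-2))²)
= √((-4)² + (-1)²) = √(16 + 1) = √17 ≈ 4.1231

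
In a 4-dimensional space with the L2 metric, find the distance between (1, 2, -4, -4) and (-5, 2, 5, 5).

(Σ|x_i - y_i|^2)^(1/2) = (|1 - (-5)|^2 + |2 - 2|^2 + |-4 - 5|^2 + |-4 - 5|^2)^(1/2)
= (6^2 + 0^2 + 9^2 + 9^2)^(1/2) = (36 + 0 + 81 + 81)^(1/2) = (198)^(1/2) ≈ 14.0712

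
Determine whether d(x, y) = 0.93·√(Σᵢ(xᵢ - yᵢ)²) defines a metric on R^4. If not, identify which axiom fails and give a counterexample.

Yes. The L2 (Euclidean) norm induces a metric on R^4, and multiplying a metric by a positive constant 0.93 > 0 preserves all four axioms: non-negativity (0.93·||x-y|| ≥ 0), identity (0.93·||x-y|| = 0 ⟺ ||x-y|| = 0 ⟺ x = y), symmetry (||x-y|| = ||y-x||), and the triangle inequality (0.93·||x-z|| ≤ 0.93·||x-y|| + 0.93·||y-z||). So d is a metric.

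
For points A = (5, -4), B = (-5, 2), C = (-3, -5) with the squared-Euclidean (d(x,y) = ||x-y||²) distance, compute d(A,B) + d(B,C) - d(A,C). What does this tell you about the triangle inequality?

d(A,B) = 10² + 6² = 136, d(B,C) = 2² + 7² = 53, d(A,C) = 8² + 1² = 65.
d(A,B) + d(B,C) - d(A,C) = 136 + 53 - 65 = 189 - 65 = 124. This is ≥ 0, so the triangle inequality holds for these points.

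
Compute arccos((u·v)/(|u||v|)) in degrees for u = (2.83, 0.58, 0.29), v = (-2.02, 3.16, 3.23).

With u = (2.83, 0.58, 0.29), v = (-2.02, 3.16, 3.23):
u·v = 2.83·(-2.02) + 0.58·3.16 + 0.29·3.23 = (-5.7166) + 1.8328 + 0.9367 = -2.9471.
|u| = √(2.83² + 0.58² + 0.29²) = √(8.0089 + 0.3364 + 0.0841) = √8.4294, |v| = √((-2.02)² + 3.16² + 3.23²) = √(4.0804 + 9.9856 + 10.4329) = √24.4989.
cos θ = (u·v)/(|u||v|) = -2.9471/(√8.4294·√24.4989) ≈ -0.20508
θ = arccos(-0.20508) ≈ 101.83°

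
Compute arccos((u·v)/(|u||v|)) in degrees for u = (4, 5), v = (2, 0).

With u = (4, 5), v = (2, 0):
u·v = 4·2 + 5·0 = 8 + 0 = 8.
|u| = √(4² + 5²) = √41, |v| = √(2² + 0²) = √4, so |u||v| = √(41·4) = √164.
cos θ = (u·v)/(|u||v|) = 8/√164 ≈ 0.624695
θ = arccos(0.624695) ≈ 51.34°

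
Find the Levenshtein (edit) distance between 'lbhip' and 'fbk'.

Let D[i][j] be the edit distance between the first i characters of 'lbhip' and the first j characters of 'fbk', with D[i][0] = i, D[0][j] = j, and D[i][j] = D[i-1][j-1] if the characters match, else 1 + min(D[i-1][j], D[i][j-1], D[i-1][j-1]). Filling the table (rows: prefixes of 'lbhip', columns: prefixes of 'fbk'):
     ε  f  b  k
  ε  0  1  2  3
  l  1  1  2  3
  b  2  2  1  2
  h  3  3  2  2
  i  4  4  3  3
  p  5  5  4  4
The bottom-right entry gives D[5][3] = 4, so no sequence of fewer than 4 edits works. Backtracking through the table gives one optimal edit sequence (4 edits):
  lbhip → fbhip (sub l→f @1)
  fbhip → fbip (del h @3)
  fbip → fbp (del i @3)
  fbp → fbk (sub p→k @3)
Edit distance = 4.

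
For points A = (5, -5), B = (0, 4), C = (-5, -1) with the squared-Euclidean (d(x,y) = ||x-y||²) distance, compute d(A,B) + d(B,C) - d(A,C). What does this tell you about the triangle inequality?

d(A,B) = 5² + 9² = 106, d(B,C) = 5² + 5² = 50, d(A,C) = 10² + 4² = 116.
d(A,B) + d(B,C) - d(A,C) = 106 + 50 - 116 = 156 - 116 = 40. This is ≥ 0, so the triangle inequality holds for these points.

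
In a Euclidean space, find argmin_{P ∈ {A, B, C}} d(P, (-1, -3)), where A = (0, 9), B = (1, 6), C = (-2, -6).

Distances: d(A) ≈ 12.0416, d(B) ≈ 9.2195, d(C) ≈ 3.1623. Nearest: C = (-2, -6) with distance 3.1623.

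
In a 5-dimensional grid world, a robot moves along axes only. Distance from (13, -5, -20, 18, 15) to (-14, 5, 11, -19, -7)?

Σ|x_i - y_i| = |13 - (-14)| + |-5 - 5| + |-20 - 11| + |18 - (-19)| + |15 - (-7)| = 27 + 10 + 31 + 37 + 22 = 127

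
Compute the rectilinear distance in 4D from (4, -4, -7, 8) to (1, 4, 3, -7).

Σ|x_i - y_i| = |4 - 1| + |-4 - 4| + |-7 - 3| + |8 - (-7)| = 3 + 8 + 10 + 15 = 36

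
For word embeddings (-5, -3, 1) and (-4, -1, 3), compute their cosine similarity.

With u = (-5, -3, 1), v = (-4, -1, 3):
u·v = (-5)·(-4) + (-3)·(-1) + 1·3 = 20 + 3 + 3 = 26.
|u| = √((-5)² + (-3)² + 1²) = √35, |v| = √((-4)² + (-1)² + 3²) = √26, so |u||v| = √(35·26) = √910.
cos θ = (u·v)/(|u||v|) = 26/√910 ≈ 0.8619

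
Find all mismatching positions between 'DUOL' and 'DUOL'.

Differing positions: none. Hamming distance = 0.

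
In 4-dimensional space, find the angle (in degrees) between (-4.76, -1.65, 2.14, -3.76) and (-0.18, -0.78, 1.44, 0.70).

With u = (-4.76, -1.65, 2.14, -3.76), v = (-0.18, -0.78, 1.44, 0.70):
u·v = (-4.76)·(-0.18) + (-1.65)·(-0.78) + 2.14·1.44 + (-3.76)·0.7 = 0.8568 + 1.287 + 3.0816 + (-2.632) = 2.5934.
|u| = √((-4.76)² + (-1.65)² + 2.14² + (-3.76)²) = √(22.6576 + 2.7225 + 4.5796 + 14.1376) = √44.0973, |v| = √((-0.18)² + (-0.78)² + 1.44² + 0.7²) = √(0.0324 + 0.6084 + 2.0736 + 0.49) = √3.2044.
cos θ = (u·v)/(|u||v|) = 2.5934/(√44.0973·√3.2044) ≈ 0.218168
θ = arccos(0.218168) ≈ 77.4°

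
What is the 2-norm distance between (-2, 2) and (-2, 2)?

(Σ|x_i - y_i|^2)^(1/2) = (|-2 - (-2)|^2 + |2 - 2|^2)^(1/2)
= (0^2 + 0^2)^(1/2) = (0 + 0)^(1/2) = (0)^(1/2) = 0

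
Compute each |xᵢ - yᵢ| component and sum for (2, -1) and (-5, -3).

Σ|x_i - y_i| = |2 - (-5)| + |-1 - (-3)| = 7 + 2 = 9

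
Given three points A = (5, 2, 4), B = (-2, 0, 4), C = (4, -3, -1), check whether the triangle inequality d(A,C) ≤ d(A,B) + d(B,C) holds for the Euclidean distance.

d(A,B) = √(7² + 2² + 0²) = √53 ≈ 7.2801, d(B,C) = √(6² + 3² + 5²) = √70 ≈ 8.3666, d(A,C) = √(1² + 5² + 5²) = √51 ≈ 7.1414.
d(A,C) ≈ 7.1414 ≤ 7.2801 + 8.3666 = 15.6467. Triangle inequality is satisfied.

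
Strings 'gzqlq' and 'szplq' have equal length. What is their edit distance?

Let D[i][j] be the edit distance between the first i characters of 'gzqlq' and the first j characters of 'szplq', with D[i][0] = i, D[0][j] = j, and D[i][j] = D[i-1][j-1] if the characters match, else 1 + min(D[i-1][j], D[i][j-1], D[i-1][j-1]). Filling the table (rows: prefixes of 'gzqlq', columns: prefixes of 'szplq'):
     ε  s  z  p  l  q
  ε  0  1  2  3  4  5
  g  1  1  2  3  4  5
  z  2  2  1  2  3  4
  q  3  3  2  2  3  3
  l  4  4  3  3  2  3
  q  5  5  4  4  3  2
The bottom-right entry gives D[5][5] = 2, so no sequence of fewer than 2 edits works. Backtracking through the table gives one optimal edit sequence (2 edits):
  gzqlq → szqlq (sub g→s @1)
  szqlq → szplq (sub q→p @3)
Edit distance = 2.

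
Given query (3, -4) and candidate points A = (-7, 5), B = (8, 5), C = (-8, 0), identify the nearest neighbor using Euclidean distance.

Distances: d(A) ≈ 13.4536, d(B) ≈ 10.2956, d(C) ≈ 11.7047. Nearest: B = (8, 5) with distance 10.2956.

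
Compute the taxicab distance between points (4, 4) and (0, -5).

Σ|x_i - y_i| = |4 - 0| + |4 - (-5)| = 4 + 9 = 13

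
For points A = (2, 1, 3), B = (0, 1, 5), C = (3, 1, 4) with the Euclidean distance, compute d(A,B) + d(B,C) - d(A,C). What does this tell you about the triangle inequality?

d(A,B) = √(2² + 0² + 2²) = √8 ≈ 2.8284, d(B,C) = √(3² + 0² + 1²) = √10 ≈ 3.1623, d(A,C) = √(1² + 0² + 1²) = √2 ≈ 1.4142.
d(A,B) + d(B,C) - d(A,C) = 2.8284 + 3.1623 - 1.4142 = 5.9907 - 1.4142 = 4.5765 (to 4 decimal places). This is ≥ 0, so the triangle inequality holds for these points.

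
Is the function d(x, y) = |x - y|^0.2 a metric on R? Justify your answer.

Yes. With 0 < p = 0.2 ≤ 1, d(x,y) = |x-y|^0.2 is a metric on R. Non-negativity and symmetry are immediate; |x-y|^0.2 = 0 ⟺ |x-y| = 0 ⟺ x = y. For the triangle inequality, the function t ↦ t^0.2 is subadditive on [0,∞) when p ≤ 1, so |x-z|^0.2 ≤ (|x-y| + |y-z|)^0.2 ≤ |x-y|^0.2 + |y-z|^0.2.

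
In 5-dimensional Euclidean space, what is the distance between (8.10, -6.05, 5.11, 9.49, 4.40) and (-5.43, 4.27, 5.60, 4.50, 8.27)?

√(Σ(x_i - y_i)²) = √((8.1 - (-5.43))² + (-6.05 - 4.27)² + (5.11 - 5.6)² + (9.49 - 4.5)² + (4.4 - 8.27)²)
= √(13.53² + (-10.32)² + (-0.49)² + 4.99² + (-3.87)²) = √(183.0609 + 106.5024 + 0.2401 + 24.9001 + 14.9769) = √329.6804 ≈ 18.1571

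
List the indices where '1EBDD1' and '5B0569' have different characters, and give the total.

Differing positions: 1, 2, 3, 4, 5, 6. Hamming distance = 6.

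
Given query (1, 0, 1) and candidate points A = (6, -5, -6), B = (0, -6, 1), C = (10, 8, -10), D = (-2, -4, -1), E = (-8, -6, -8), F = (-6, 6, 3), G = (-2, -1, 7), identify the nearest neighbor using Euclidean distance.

Distances: d(A) ≈ 9.9499, d(B) ≈ 6.0828, d(C) ≈ 16.3095, d(D) ≈ 5.3852, d(E) ≈ 14.0712, d(F) ≈ 9.434, d(G) ≈ 6.7823. Nearest: D = (-2, -4, -1) with distance 5.3852.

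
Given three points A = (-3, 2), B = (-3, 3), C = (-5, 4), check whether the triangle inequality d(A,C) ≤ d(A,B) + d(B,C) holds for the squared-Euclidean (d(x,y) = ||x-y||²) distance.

d(A,B) = 0² + 1² = 1, d(B,C) = 2² + 1² = 5, d(A,C) = 2² + 2² = 8.
d(A,C) = 8 > 1 + 5 = 6. Triangle inequality is VIOLATED. (Squared-Euclidean is not a metric — this is a counterexample.)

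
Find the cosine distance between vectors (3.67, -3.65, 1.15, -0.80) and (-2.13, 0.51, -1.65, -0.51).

With u = (3.67, -3.65, 1.15, -0.80), v = (-2.13, 0.51, -1.65, -0.51):
u·v = 3.67·(-2.13) + (-3.65)·0.51 + 1.15·(-1.65) + (-0.8)·(-0.51) = (-7.8171) + (-1.8615) + (-1.8975) + 0.408 = -11.1681.
|u| = √(3.67² + (-3.65)² + 1.15² + (-0.8)²) = √(13.4689 + 13.3225 + 1.3225 + 0.64) = √28.7539, |v| = √((-2.13)² + 0.51² + (-1.65)² + (-0.51)²) = √(4.5369 + 0.2601 + 2.7225 + 0.2601) = √7.7796.
cos θ = (u·v)/(|u||v|) = -11.1681/(√28.7539·√7.7796) ≈ -0.7467
Cosine distance = 1 - cos θ ≈ 1 - (-0.7467) = 1.7467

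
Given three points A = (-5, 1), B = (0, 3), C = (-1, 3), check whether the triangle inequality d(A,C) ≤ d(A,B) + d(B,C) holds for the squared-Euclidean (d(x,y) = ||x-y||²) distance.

d(A,B) = 5² + 2² = 29, d(B,C) = 1² + 0² = 1, d(A,C) = 4² + 2² = 20.
d(A,C) = 20 ≤ 29 + 1 = 30. Triangle inequality is satisfied.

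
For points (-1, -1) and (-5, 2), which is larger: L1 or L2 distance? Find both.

L1 = |-1 - (-5)| + |-1 - 2| = 4 + 3 = 7
L2 = √(4² + 3²) = √25 = 5
L1 ≥ L2 always (equality iff movement is along one axis); L1 > L2 here.
Ratio L1/L2 = 7/5 = 1.4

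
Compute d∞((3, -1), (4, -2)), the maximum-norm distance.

max(|x_i - y_i|) = max(|3 - 4|, |-1 - (-2)|) = max(1, 1) = 1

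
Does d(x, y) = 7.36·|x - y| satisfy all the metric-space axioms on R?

Yes. Since |x - y| is a metric on R and 7.36 > 0, the positive scalar multiple 7.36·|x - y| is also a metric: scaling by a positive constant preserves non-negativity, identity (d=0 ⟺ |x-y|=0 ⟺ x=y), symmetry, and the triangle inequality.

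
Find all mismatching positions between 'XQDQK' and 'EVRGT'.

Differing positions: 1, 2, 3, 4, 5. Hamming distance = 5.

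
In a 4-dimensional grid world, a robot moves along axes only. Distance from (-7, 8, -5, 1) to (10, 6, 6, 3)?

Σ|x_i - y_i| = |-7 - 10| + |8 - 6| + |-5 - 6| + |1 - 3| = 17 + 2 + 11 + 2 = 32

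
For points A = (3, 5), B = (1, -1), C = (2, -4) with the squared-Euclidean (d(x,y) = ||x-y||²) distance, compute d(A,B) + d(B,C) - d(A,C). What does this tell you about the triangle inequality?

d(A,B) = 2² + 6² = 40, d(B,C) = 1² + 3² = 10, d(A,C) = 1² + 9² = 82.
d(A,B) + d(B,C) - d(A,C) = 40 + 10 - 82 = 50 - 82 = -32. This is < 0, so the triangle inequality FAILS for these points (squared-Euclidean is not a metric).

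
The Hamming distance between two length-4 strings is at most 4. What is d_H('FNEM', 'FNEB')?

Differing positions: 4. Hamming distance = 1. The maximum possible Hamming distance for length-4 strings is 4, so d_H/4 = 1/4 = 0.25.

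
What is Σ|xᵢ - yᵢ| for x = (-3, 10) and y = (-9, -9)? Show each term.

Σ|x_i - y_i| = |-3 - (-9)| + |10 - (-9)| = 6 + 19 = 25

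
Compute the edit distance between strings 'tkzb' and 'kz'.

Let D[i][j] be the edit distance between the first i characters of 'tkzb' and the first j characters of 'kz', with D[i][0] = i, D[0][j] = j, and D[i][j] = D[i-1][j-1] if the characters match, else 1 + min(D[i-1][j], D[i][j-1], D[i-1][j-1]). Filling the table (rows: prefixes of 'tkzb', columns: prefixes of 'kz'):
     ε  k  z
  ε  0  1  2
  t  1  1  2
  k  2  1  2
  z  3  2  1
  b  4  3  2
The bottom-right entry gives D[4][2] = 2, so no sequence of fewer than 2 edits works. Backtracking through the table gives one optimal edit sequence (2 edits):
  tkzb → kzb (del t @1)
  kzb → kz (del b @3)
Edit distance = 2.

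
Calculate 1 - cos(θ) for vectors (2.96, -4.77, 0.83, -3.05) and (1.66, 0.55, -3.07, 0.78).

With u = (2.96, -4.77, 0.83, -3.05), v = (1.66, 0.55, -3.07, 0.78):
u·v = 2.96·1.66 + (-4.77)·0.55 + 0.83·(-3.07) + (-3.05)·0.78 = 4.9136 + (-2.6235) + (-2.5481) + (-2.379) = -2.637.
|u| = √(2.96² + (-4.77)² + 0.83² + (-3.05)²) = √(8.7616 + 22.7529 + 0.6889 + 9.3025) = √41.5059, |v| = √(1.66² + 0.55² + (-3.07)² + 0.78²) = √(2.7556 + 0.3025 + 9.4249 + 0.6084) = √13.0914.
cos θ = (u·v)/(|u||v|) = -2.637/(√41.5059·√13.0914) ≈ -0.1131
Cosine distance = 1 - cos θ ≈ 1 - (-0.1131) = 1.1131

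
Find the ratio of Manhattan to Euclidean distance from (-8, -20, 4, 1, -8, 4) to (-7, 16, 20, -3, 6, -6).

L1 = |-8 - (-7)| + |-20 - 16| + |4 - 20| + |1 - (-3)| + |-8 - 6| + |4 - (-6)| = 1 + 36 + 16 + 4 + 14 + 10 = 81
L2 = √(1² + 36² + 16² + 4² + 14² + 10²) = √1865 ≈ 43.1856
L1 ≥ L2 always (equality iff movement is along one axis); L1 > L2 here.
Ratio L1/L2 = 81/√1865 ≈ 1.8756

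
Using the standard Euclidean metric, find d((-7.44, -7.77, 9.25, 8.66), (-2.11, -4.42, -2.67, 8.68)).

√(Σ(x_i - y_i)²) = √((-7.44 - (-2.11))² + (-7.77 - (-4.42))² + (9.25 - (-2.67))² + (8.66 - 8.68)²)
= √((-5.33)² + (-3.35)² + 11.92² + (-0.02)²) = √(28.4089 + 11.2225 + 142.0864 + 0.0004) = √181.7182 ≈ 13.4803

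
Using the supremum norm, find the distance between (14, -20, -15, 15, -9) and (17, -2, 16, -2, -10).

max(|x_i - y_i|) = max(|14 - 17|, |-20 - (-2)|, |-15 - 16|, |15 - (-2)|, |-9 - (-10)|) = max(3, 18, 31, 17, 1) = 31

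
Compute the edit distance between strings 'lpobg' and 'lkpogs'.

Let D[i][j] be the edit distance between the first i characters of 'lpobg' and the first j characters of 'lkpogs', with D[i][0] = i, D[0][j] = j, and D[i][j] = D[i-1][j-1] if the characters match, else 1 + min(D[i-1][j], D[i][j-1], D[i-1][j-1]). Filling the table (rows: prefixes of 'lpobg', columns: prefixes of 'lkpogs'):
     ε  l  k  p  o  g  s
  ε  0  1  2  3  4  5  6
  l  1  0  1  2  3  4  5
  p  2  1  1  1  2  3  4
  o  3  2  2  2  1  2  3
  b  4  3  3  3  2  2  3
  g  5  4  4  4  3  2  3
The bottom-right entry gives D[5][6] = 3, so no sequence of fewer than 3 edits works. Backtracking through the table gives one optimal edit sequence (3 edits):
  lpobg → lkpobg (ins k @2)
  lkpobg → lkpogg (sub b→g @5)
  lkpogg → lkpogs (sub g→s @6)
Edit distance = 3.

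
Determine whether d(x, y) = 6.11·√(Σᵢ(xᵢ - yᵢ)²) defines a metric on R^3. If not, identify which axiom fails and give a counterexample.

Yes. The L2 (Euclidean) norm induces a metric on R^3, and multiplying a metric by a positive constant 6.11 > 0 preserves all four axioms: non-negativity (6.11·||x-y|| ≥ 0), identity (6.11·||x-y|| = 0 ⟺ ||x-y|| = 0 ⟺ x = y), symmetry (||x-y|| = ||y-x||), and the triangle inequality (6.11·||x-z|| ≤ 6.11·||x-y|| + 6.11·||y-z||). So d is a metric.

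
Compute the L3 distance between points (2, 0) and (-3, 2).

(Σ|x_i - y_i|^3)^(1/3) = (|2 - (-3)|^3 + |0 - 2|^3)^(1/3)
= (5^3 + 2^3)^(1/3) = (125 + 8)^(1/3) = (133)^(1/3) ≈ 5.1045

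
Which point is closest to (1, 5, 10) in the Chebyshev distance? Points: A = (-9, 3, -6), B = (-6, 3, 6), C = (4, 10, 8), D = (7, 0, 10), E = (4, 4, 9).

Distances: d(A) = 16, d(B) = 7, d(C) = 5, d(D) = 6, d(E) = 3. Nearest: E = (4, 4, 9) with distance 3.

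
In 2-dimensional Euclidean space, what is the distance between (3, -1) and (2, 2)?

√(Σ(x_i - y_i)²) = √((3 - 2)² + (-1 - 2)²)
= √(1² + (-3)²) = √(1 + 9) = √10 ≈ 3.1623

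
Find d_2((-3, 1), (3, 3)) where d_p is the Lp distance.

(Σ|x_i - y_i|^2)^(1/2) = (|-3 - 3|^2 + |1 - 3|^2)^(1/2)
= (6^2 + 2^2)^(1/2) = (36 + 4)^(1/2) = (40)^(1/2) ≈ 6.3246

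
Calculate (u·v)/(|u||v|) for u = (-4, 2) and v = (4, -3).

With u = (-4, 2), v = (4, -3):
u·v = (-4)·4 + 2·(-3) = (-16) + (-6) = -22.
|u| = √((-4)² + 2²) = √20, |v| = √(4² + (-3)²) = √25, so |u||v| = √(20·25) = √500.
cos θ = (u·v)/(|u||v|) = -22/√500 ≈ -0.9839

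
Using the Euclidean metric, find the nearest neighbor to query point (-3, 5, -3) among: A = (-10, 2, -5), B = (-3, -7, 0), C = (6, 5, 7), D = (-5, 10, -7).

Distances: d(A) ≈ 7.874, d(B) ≈ 12.3693, d(C) ≈ 13.4536, d(D) ≈ 6.7082. Nearest: D = (-5, 10, -7) with distance 6.7082.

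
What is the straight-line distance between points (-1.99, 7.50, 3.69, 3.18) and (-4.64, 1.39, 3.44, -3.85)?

√(Σ(x_i - y_i)²) = √((-1.99 - (-4.64))² + (7.5 - 1.39)² + (3.69 - 3.44)² + (3.18 - (-3.85))²)
= √(2.65² + 6.11² + 0.25² + 7.03²) = √(7.0225 + 37.3321 + 0.0625 + 49.4209) = √93.838 ≈ 9.687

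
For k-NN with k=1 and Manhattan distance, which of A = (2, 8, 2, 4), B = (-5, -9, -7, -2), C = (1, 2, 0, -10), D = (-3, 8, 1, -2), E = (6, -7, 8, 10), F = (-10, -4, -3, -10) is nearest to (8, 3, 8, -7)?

Distances: d(A) = 28, d(B) = 45, d(C) = 19, d(D) = 28, d(E) = 29, d(F) = 39. Nearest: C = (1, 2, 0, -10) with distance 19.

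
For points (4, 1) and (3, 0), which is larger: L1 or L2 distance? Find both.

L1 = |4 - 3| + |1 - 0| = 1 + 1 = 2
L2 = √(1² + 1²) = √2 ≈ 1.4142
L1 ≥ L2 always (equality iff movement is along one axis); L1 > L2 here.
Ratio L1/L2 = 2/√2 ≈ 1.4142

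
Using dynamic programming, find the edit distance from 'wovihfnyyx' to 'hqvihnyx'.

Let D[i][j] be the edit distance between the first i characters of 'wovihfnyyx' and the first j characters of 'hqvihnyx', with D[i][0] = i, D[0][j] = j, and D[i][j] = D[i-1][j-1] if the characters match, else 1 + min(D[i-1][j], D[i][j-1], D[i-1][j-1]). Filling the table (rows: prefixes of 'wovihfnyyx', columns: prefixes of 'hqvihnyx'):
     ε  h  q  v  i  h  n  y  x
  ε  0  1  2  3  4  5  6  7  8
  w  1  1  2  3  4  5  6  7  8
  o  2  2  2  3  4  5  6  7  8
  v  3  3  3  2  3  4  5  6  7
  i  4  4  4  3  2  3  4  5  6
  h  5  4  5  4  3  2  3  4  5
  f  6  5  5  5  4  3  3  4  5
  n  7  6  6  6  5  4  3  4  5
  y  8  7  7  7  6  5  4  3  4
  y  9  8  8  8  7  6  5  4  4
  x 10  9  9  9  8  7  6  5  4
The bottom-right entry gives D[10][8] = 4, so no sequence of fewer than 4 edits works. Backtracking through the table gives one optimal edit sequence (4 edits):
  wovihfnyyx → hovihfnyyx (sub w→h @1)
  hovihfnyyx → hqvihfnyyx (sub o→q @2)
  hqvihfnyyx → hqvihnyyx (del f @6)
  hqvihnyyx → hqvihnyx (del y @7)
Edit distance = 4.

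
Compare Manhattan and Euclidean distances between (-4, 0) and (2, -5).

L1 = |-4 - 2| + |0 - (-5)| = 6 + 5 = 11
L2 = √(6² + 5²) = √61 ≈ 7.8102
L1 ≥ L2 always (equality iff movement is along one axis); L1 > L2 here.
Ratio L1/L2 = 11/√61 ≈ 1.4084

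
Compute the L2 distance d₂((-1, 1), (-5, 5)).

√(Σ(x_i - y_i)²) = √((-1 - (-5))² + (1 - 5)²)
= √(4² + (-4)²) = √(16 + 16) = √32 ≈ 5.6569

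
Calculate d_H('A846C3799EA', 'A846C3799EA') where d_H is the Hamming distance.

Differing positions: none. Hamming distance = 0.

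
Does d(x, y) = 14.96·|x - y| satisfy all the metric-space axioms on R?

Yes. Since |x - y| is a metric on R and 14.96 > 0, the positive scalar multiple 14.96·|x - y| is also a metric: scaling by a positive constant preserves non-negativity, identity (d=0 ⟺ |x-y|=0 ⟺ x=y), symmetry, and the triangle inequality.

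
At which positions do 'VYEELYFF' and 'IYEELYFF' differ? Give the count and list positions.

Differing positions: 1. Hamming distance = 1.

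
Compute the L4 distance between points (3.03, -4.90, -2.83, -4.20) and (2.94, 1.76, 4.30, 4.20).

(Σ|x_i - y_i|^4)^(1/4) = (|3.03 - 2.94|^4 + |-4.9 - 1.76|^4 + |-2.83 - 4.3|^4 + |-4.2 - 4.2|^4)^(1/4)
= (0.09^4 + 6.66^4 + 7.13^4 + 8.4^4)^(1/4) ≈ (0.0001 + 1967.4193 + 2584.3904 + 4978.7136)^(1/4) = (9530.5234)^(1/4) ≈ 9.8805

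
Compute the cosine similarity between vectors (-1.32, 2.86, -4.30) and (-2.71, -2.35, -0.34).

With u = (-1.32, 2.86, -4.30), v = (-2.71, -2.35, -0.34):
u·v = (-1.32)·(-2.71) + 2.86·(-2.35) + (-4.3)·(-0.34) = 3.5772 + (-6.721) + 1.462 = -1.6818.
|u| = √((-1.32)² + 2.86² + (-4.3)²) = √(1.7424 + 8.1796 + 18.49) = √28.412, |v| = √((-2.71)² + (-2.35)² + (-0.34)²) = √(7.3441 + 5.5225 + 0.1156) = √12.9822.
cos θ = (u·v)/(|u||v|) = -1.6818/(√28.412·√12.9822) ≈ -0.0876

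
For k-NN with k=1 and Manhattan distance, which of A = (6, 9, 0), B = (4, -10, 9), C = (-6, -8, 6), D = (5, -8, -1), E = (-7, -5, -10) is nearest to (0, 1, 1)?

Distances: d(A) = 15, d(B) = 23, d(C) = 20, d(D) = 16, d(E) = 24. Nearest: A = (6, 9, 0) with distance 15.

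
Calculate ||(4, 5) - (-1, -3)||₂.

√(Σ(x_i - y_i)²) = √((4 - (-1))² + (5 - (-3))²)
= √(5² + 8²) = √(25 + 64) = √89 ≈ 9.434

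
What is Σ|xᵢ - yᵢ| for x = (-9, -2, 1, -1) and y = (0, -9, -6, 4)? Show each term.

Σ|x_i - y_i| = |-9 - 0| + |-2 - (-9)| + |1 - (-6)| + |-1 - 4| = 9 + 7 + 7 + 5 = 28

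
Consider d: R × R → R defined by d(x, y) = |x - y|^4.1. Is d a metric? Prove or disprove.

No. d(x,y) = |x-y|^4.1 fails the triangle inequality since p = 4.1 > 1. Counterexample: x = 0, y = 7, z = 15. d(x,z) = |0 - 15|^4.1 = 15^4.1 ≈ 66370.3583, but d(x,y) + d(y,z) = 7^4.1 + 8^4.1 ≈ 2916.7685 + 5042.7675 = 7959.536. Since 66370.3583 > 7959.536, the triangle inequality is violated.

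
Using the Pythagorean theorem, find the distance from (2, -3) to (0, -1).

√(Σ(x_i - y_i)²) = √((2 - 0)² + (-3 - (-1))²)
= √(2² + (-2)²) = √(4 + 4) = √8 ≈ 2.8284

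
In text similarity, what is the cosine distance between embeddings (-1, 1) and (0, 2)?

With u = (-1, 1), v = (0, 2):
u·v = (-1)·0 + 1·2 = 0 + 2 = 2.
|u| = √((-1)² + 1²) = √2, |v| = √(0² + 2²) = √4, so |u||v| = √(2·4) = √8.
cos θ = (u·v)/(|u||v|) = 2/√8 ≈ 0.7071
Cosine distance = 1 - cos θ ≈ 1 - 0.7071 = 0.2929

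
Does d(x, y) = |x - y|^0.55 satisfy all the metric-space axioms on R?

Yes. With 0 < p = 0.55 ≤ 1, d(x,y) = |x-y|^0.55 is a metric on R. Non-negativity and symmetry are immediate; |x-y|^0.55 = 0 ⟺ |x-y| = 0 ⟺ x = y. For the triangle inequality, the function t ↦ t^0.55 is subadditive on [0,∞) when p ≤ 1, so |x-z|^0.55 ≤ (|x-y| + |y-z|)^0.55 ≤ |x-y|^0.55 + |y-z|^0.55.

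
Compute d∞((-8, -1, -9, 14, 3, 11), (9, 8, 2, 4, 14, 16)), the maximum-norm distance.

max(|x_i - y_i|) = max(|-8 - 9|, |-1 - 8|, |-9 - 2|, |14 - 4|, |3 - 14|, |11 - 16|) = max(17, 9, 11, 10, 11, 5) = 17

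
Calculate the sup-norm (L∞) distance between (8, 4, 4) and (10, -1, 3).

max(|x_i - y_i|) = max(|8 - 10|, |4 - (-1)|, |4 - 3|) = max(2, 5, 1) = 5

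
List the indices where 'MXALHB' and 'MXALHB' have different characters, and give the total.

Differing positions: none. Hamming distance = 0.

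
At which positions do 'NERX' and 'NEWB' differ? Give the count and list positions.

Differing positions: 3, 4. Hamming distance = 2.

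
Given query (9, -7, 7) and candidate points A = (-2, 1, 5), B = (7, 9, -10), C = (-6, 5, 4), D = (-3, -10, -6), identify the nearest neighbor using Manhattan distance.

Distances: d(A) = 21, d(B) = 35, d(C) = 30, d(D) = 28. Nearest: A = (-2, 1, 5) with distance 21.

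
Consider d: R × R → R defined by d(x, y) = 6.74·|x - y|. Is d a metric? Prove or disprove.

Yes. Since |x - y| is a metric on R and 6.74 > 0, the positive scalar multiple 6.74·|x - y| is also a metric: scaling by a positive constant preserves non-negativity, identity (d=0 ⟺ |x-y|=0 ⟺ x=y), symmetry, and the triangle inequality.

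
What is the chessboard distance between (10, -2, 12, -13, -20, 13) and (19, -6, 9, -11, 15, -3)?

max(|x_i - y_i|) = max(|10 - 19|, |-2 - (-6)|, |12 - 9|, |-13 - (-11)|, |-20 - 15|, |13 - (-3)|) = max(9, 4, 3, 2, 35, 16) = 35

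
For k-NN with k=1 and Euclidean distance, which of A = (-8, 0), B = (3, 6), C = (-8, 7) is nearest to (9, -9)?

Distances: d(A) ≈ 19.2354, d(B) ≈ 16.1555, d(C) ≈ 23.3452. Nearest: B = (3, 6) with distance 16.1555.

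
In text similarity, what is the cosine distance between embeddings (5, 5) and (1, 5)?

With u = (5, 5), v = (1, 5):
u·v = 5·1 + 5·5 = 5 + 25 = 30.
|u| = √(5² + 5²) = √50, |v| = √(1² + 5²) = √26, so |u||v| = √(50·26) = √1300.
cos θ = (u·v)/(|u||v|) = 30/√1300 ≈ 0.8321
Cosine distance = 1 - cos θ ≈ 1 - 0.8321 = 0.1679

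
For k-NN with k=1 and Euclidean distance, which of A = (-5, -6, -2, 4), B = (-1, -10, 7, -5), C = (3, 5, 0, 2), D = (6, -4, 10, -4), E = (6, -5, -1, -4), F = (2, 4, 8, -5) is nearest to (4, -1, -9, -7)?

Distances: d(A) ≈ 16.6132, d(B) ≈ 19.1311, d(C) ≈ 14.1067, d(D) ≈ 19.5704, d(E) ≈ 9.6437, d(F) ≈ 17.9444. Nearest: E = (6, -5, -1, -4) with distance 9.6437.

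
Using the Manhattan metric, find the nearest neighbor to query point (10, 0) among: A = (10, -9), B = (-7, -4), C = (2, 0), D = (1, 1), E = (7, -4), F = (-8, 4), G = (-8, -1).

Distances: d(A) = 9, d(B) = 21, d(C) = 8, d(D) = 10, d(E) = 7, d(F) = 22, d(G) = 19. Nearest: E = (7, -4) with distance 7.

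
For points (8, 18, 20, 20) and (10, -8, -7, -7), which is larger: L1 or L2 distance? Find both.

L1 = |8 - 10| + |18 - (-8)| + |20 - (-7)| + |20 - (-7)| = 2 + 26 + 27 + 27 = 82
L2 = √(2² + 26² + 27² + 27²) = √2138 ≈ 46.2385
L1 ≥ L2 always (equality iff movement is along one axis); L1 > L2 here.
Ratio L1/L2 = 82/√2138 ≈ 1.7734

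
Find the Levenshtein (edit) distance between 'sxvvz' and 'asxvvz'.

Let D[i][j] be the edit distance between the first i characters of 'sxvvz' and the first j characters of 'asxvvz', with D[i][0] = i, D[0][j] = j, and D[i][j] = D[i-1][j-1] if the characters match, else 1 + min(D[i-1][j], D[i][j-1], D[i-1][j-1]). Filling the table (rows: prefixes of 'sxvvz', columns: prefixes of 'asxvvz'):
     ε  a  s  x  v  v  z
  ε  0  1  2  3  4  5  6
  s  1  1  1  2  3  4  5
  x  2  2  2  1  2  3  4
  v  3  3  3  2  1  2  3
  v  4  4  4  3  2  1  2
  z  5  5  5  4  3  2  1
The bottom-right entry gives D[5][6] = 1, so no sequence of fewer than 1 edit works. Backtracking through the table gives one optimal edit sequence (1 edit):
  sxvvz → asxvvz (ins a @1)
Edit distance = 1.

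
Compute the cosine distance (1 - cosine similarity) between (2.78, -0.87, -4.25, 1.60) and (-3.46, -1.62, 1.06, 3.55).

With u = (2.78, -0.87, -4.25, 1.60), v = (-3.46, -1.62, 1.06, 3.55):
u·v = 2.78·(-3.46) + (-0.87)·(-1.62) + (-4.25)·1.06 + 1.6·3.55 = (-9.6188) + 1.4094 + (-4.505) + 5.68 = -7.0344.
|u| = √(2.78² + (-0.87)² + (-4.25)² + 1.6²) = √(7.7284 + 0.7569 + 18.0625 + 2.56) = √29.1078, |v| = √((-3.46)² + (-1.62)² + 1.06² + 3.55²) = √(11.9716 + 2.6244 + 1.1236 + 12.6025) = √28.3221.
cos θ = (u·v)/(|u||v|) = -7.0344/(√29.1078·√28.3221) ≈ -0.245
Cosine distance = 1 - cos θ ≈ 1 - (-0.245) = 1.245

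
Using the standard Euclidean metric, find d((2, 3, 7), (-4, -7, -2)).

√(Σ(x_i - y_i)²) = √((2 - (-4))² + (3 - (-7))² + (7 - (-2))²)
= √(6² + 10² + 9²) = √(36 + 100 + 81) = √217 ≈ 14.7309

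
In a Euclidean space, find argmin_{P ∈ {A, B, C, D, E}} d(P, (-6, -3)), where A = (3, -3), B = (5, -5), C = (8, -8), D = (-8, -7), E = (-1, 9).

Distances: d(A) = 9, d(B) ≈ 11.1803, d(C) ≈ 14.8661, d(D) ≈ 4.4721, d(E) = 13. Nearest: D = (-8, -7) with distance 4.4721.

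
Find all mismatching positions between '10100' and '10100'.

Differing positions: none. Hamming distance = 0.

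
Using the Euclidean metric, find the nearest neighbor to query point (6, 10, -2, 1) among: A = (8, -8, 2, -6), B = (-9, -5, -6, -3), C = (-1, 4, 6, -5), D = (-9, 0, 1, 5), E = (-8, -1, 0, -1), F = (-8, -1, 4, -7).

Distances: d(A) ≈ 19.8242, d(B) ≈ 21.9545, d(C) ≈ 13.6015, d(D) ≈ 18.7083, d(E) ≈ 18.0278, d(F) ≈ 20.4206. Nearest: C = (-1, 4, 6, -5) with distance 13.6015.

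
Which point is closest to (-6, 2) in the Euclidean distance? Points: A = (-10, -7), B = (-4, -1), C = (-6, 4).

Distances: d(A) ≈ 9.8489, d(B) ≈ 3.6056, d(C) = 2. Nearest: C = (-6, 4) with distance 2.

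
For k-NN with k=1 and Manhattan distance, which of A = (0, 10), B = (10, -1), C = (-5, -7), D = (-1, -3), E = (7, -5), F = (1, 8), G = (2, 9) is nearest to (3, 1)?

Distances: d(A) = 12, d(B) = 9, d(C) = 16, d(D) = 8, d(E) = 10, d(F) = 9, d(G) = 9. Nearest: D = (-1, -3) with distance 8.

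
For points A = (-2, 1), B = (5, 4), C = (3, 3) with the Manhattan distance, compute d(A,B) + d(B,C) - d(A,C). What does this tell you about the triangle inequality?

d(A,B) = 7 + 3 = 10, d(B,C) = 2 + 1 = 3, d(A,C) = 5 + 2 = 7.
d(A,B) + d(B,C) - d(A,C) = 10 + 3 - 7 = 13 - 7 = 6. This is ≥ 0, so the triangle inequality holds for these points.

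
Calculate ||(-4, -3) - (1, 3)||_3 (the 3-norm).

(Σ|x_i - y_i|^3)^(1/3) = (|-4 - 1|^3 + |-3 - 3|^3)^(1/3)
= (5^3 + 6^3)^(1/3) = (125 + 216)^(1/3) = (341)^(1/3) ≈ 6.9864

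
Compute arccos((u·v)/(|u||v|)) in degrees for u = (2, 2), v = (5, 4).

With u = (2, 2), v = (5, 4):
u·v = 2·5 + 2·4 = 10 + 8 = 18.
|u| = √(2² + 2²) = √8, |v| = √(5² + 4²) = √41, so |u||v| = √(8·41) = √328.
cos θ = (u·v)/(|u||v|) = 18/√328 ≈ 0.993884
θ = arccos(0.993884) ≈ 6.34°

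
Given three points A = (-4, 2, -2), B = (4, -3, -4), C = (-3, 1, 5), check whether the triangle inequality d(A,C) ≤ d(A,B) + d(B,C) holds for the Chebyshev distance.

d(A,B) = max(8, 5, 2) = 8, d(B,C) = max(7, 4, 9) = 9, d(A,C) = max(1, 1, 7) = 7.
d(A,C) = 7 ≤ 8 + 9 = 17. Triangle inequality is satisfied.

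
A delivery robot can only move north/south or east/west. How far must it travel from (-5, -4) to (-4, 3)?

Σ|x_i - y_i| = |-5 - (-4)| + |-4 - 3| = 1 + 7 = 8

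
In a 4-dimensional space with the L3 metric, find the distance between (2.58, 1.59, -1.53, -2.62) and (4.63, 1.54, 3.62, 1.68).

(Σ|x_i - y_i|^3)^(1/3) = (|2.58 - 4.63|^3 + |1.59 - 1.54|^3 + |-1.53 - 3.62|^3 + |-2.62 - 1.68|^3)^(1/3)
= (2.05^3 + 0.05^3 + 5.15^3 + 4.3^3)^(1/3) ≈ (8.6151 + 0.0001 + 136.5909 + 79.507)^(1/3) = (224.7131)^(1/3) ≈ 6.0796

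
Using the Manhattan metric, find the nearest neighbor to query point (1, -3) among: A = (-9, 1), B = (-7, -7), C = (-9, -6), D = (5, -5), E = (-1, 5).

Distances: d(A) = 14, d(B) = 12, d(C) = 13, d(D) = 6, d(E) = 10. Nearest: D = (5, -5) with distance 6.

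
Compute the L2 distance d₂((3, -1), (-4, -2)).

√(Σ(x_i - y_i)²) = √((3 - (-4))² + (-1 - (-2))²)
= √(7² + 1²) = √(49 + 1) = √50 ≈ 7.0711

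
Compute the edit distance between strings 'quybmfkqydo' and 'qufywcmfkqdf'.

Let D[i][j] be the edit distance between the first i characters of 'quybmfkqydo' and the first j characters of 'qufywcmfkqdf', with D[i][0] = i, D[0][j] = j, and D[i][j] = D[i-1][j-1] if the characters match, else 1 + min(D[i-1][j], D[i][j-1], D[i-1][j-1]). Filling the table (rows: prefixes of 'quybmfkqydo', columns: prefixes of 'qufywcmfkqdf'):
     ε  q  u  f  y  w  c  m  f  k  q  d  f
  ε  0  1  2  3  4  5  6  7  8  9 10 11 12
  q  1  0  1  2  3  4  5  6  7  8  9 10 11
  u  2  1  0  1  2  3  4  5  6  7  8  9 10
  y  3  2  1  1  1  2  3  4  5  6  7  8  9
  b  4  3  2  2  2  2  3  4  5  6  7  8  9
  m  5  4  3  3  3  3  3  3  4  5  6  7  8
  f  6  5  4  3  4  4  4  4  3  4  5  6  7
  k  7  6  5  4  4  5  5  5  4  3  4  5  6
  q  8  7  6  5  5  5  6  6  5  4  3  4  5
  y  9  8  7  6  5  6  6  7  6  5  4  4  5
  d 10  9  8  7  6  6  7  7  7  6  5  4  5
  o 11 10  9  8  7  7  7  8  8  7  6  5  5
The bottom-right entry gives D[11][12] = 5, so no sequence of fewer than 5 edits works. Backtracking through the table gives one optimal edit sequence (5 edits):
  quybmfkqydo → qufybmfkqydo (ins f @3)
  qufybmfkqydo → qufywbmfkqydo (ins w @5)
  qufywbmfkqydo → qufywcmfkqydo (sub b→c @6)
  qufywcmfkqydo → qufywcmfkqdo (del y @11)
  qufywcmfkqdo → qufywcmfkqdf (sub o→f @12)
Edit distance = 5.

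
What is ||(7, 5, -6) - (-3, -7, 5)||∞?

max(|x_i - y_i|) = max(|7 - (-3)|, |5 - (-7)|, |-6 - 5|) = max(10, 12, 11) = 12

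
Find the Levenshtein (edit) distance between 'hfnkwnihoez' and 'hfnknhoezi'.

Let D[i][j] be the edit distance between the first i characters of 'hfnkwnihoez' and the first j characters of 'hfnknhoezi', with D[i][0] = i, D[0][j] = j, and D[i][j] = D[i-1][j-1] if the characters match, else 1 + min(D[i-1][j], D[i][j-1], D[i-1][j-1]). Filling the table (rows: prefixes of 'hfnkwnihoez', columns: prefixes of 'hfnknhoezi'):
     ε  h  f  n  k  n  h  o  e  z  i
  ε  0  1  2  3  4  5  6  7  8  9 10
  h  1  0  1  2  3  4  5  6  7  8  9
  f  2  1  0  1  2  3  4  5  6  7  8
  n  3  2  1  0  1  2  3  4  5  6  7
  k  4  3  2  1  0  1  2  3  4  5  6
  w  5  4  3  2  1  1  2  3  4  5  6
  n  6  5  4  3  2  1  2  3  4  5  6
  i  7  6  5  4  3  2  2  3  4  5  5
  h  8  7  6  5  4  3  2  3  4  5  6
  o  9  8  7  6  5  4  3  2  3  4  5
  e 10  9  8  7  6  5  4  3  2  3  4
  z 11 10  9  8  7  6  5  4  3  2  3
The bottom-right entry gives D[11][10] = 3, so no sequence of fewer than 3 edits works. Backtracking through the table gives one optimal edit sequence (3 edits):
  hfnkwnihoez → hfnknihoez (del w @5)
  hfnknihoez → hfnknhoez (del i @6)
  hfnknhoez → hfnknhoezi (ins i @10)
Edit distance = 3.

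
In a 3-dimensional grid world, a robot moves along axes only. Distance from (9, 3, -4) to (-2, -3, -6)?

Σ|x_i - y_i| = |9 - (-2)| + |3 - (-3)| + |-4 - (-6)| = 11 + 6 + 2 = 19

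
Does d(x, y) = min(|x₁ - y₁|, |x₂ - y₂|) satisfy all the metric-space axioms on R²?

No. d fails identity of indiscernibles: take x = (-4, 0) and y = (-4, 4). Then d(x,y) = min(|-4 - (-4)|, |0 - 4|) = min(0, 4) = 0, yet x ≠ y.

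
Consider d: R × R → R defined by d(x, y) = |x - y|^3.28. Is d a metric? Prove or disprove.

No. d(x,y) = |x-y|^3.28 fails the triangle inequality since p = 3.28 > 1. Counterexample: x = -4, y = -2, z = 10. d(x,z) = |-4 - 10|^3.28 = 14^3.28 ≈ 5745.1313, but d(x,y) + d(y,z) = 2^3.28 + 12^3.28 ≈ 9.7136 + 3465.0897 = 3474.8033. Since 5745.1313 > 3474.8033, the triangle inequality is violated.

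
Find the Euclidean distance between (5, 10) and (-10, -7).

√(Σ(x_i - y_i)²) = √((5 - (-10))² + (10 - (-7))²)
= √(15² + 17²) = √(225 + 289) = √514 ≈ 22.6716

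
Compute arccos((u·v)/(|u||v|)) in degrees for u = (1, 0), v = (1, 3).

With u = (1, 0), v = (1, 3):
u·v = 1·1 + 0·3 = 1 + 0 = 1.
|u| = √(1² + 0²) = √1, |v| = √(1² + 3²) = √10, so |u||v| = √(1·10) = √10.
cos θ = (u·v)/(|u||v|) = 1/√10 ≈ 0.316228
θ = arccos(0.316228) ≈ 71.57°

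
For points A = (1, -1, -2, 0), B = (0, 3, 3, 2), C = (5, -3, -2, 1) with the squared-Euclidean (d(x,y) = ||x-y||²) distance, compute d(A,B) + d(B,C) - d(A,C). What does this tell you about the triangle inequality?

d(A,B) = 1² + 4² + 5² + 2² = 46, d(B,C) = 5² + 6² + 5² + 1² = 87, d(A,C) = 4² + 2² + 0² + 1² = 21.
d(A,B) + d(B,C) - d(A,C) = 46 + 87 - 21 = 133 - 21 = 112. This is ≥ 0, so the triangle inequality holds for these points.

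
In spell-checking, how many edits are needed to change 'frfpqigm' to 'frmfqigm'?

Let D[i][j] be the edit distance between the first i characters of 'frfpqigm' and the first j characters of 'frmfqigm', with D[i][0] = i, D[0][j] = j, and D[i][j] = D[i-1][j-1] if the characters match, else 1 + min(D[i-1][j], D[i][j-1], D[i-1][j-1]). Filling the table (rows: prefixes of 'frfpqigm', columns: prefixes of 'frmfqigm'):
     ε  f  r  m  f  q  i  g  m
  ε  0  1  2  3  4  5  6  7  8
  f  1  0  1  2  3  4  5  6  7
  r  2  1  0  1  2  3  4  5  6
  f  3  2  1  1  1  2  3  4  5
  p  4  3  2  2  2  2  3  4  5
  q  5  4  3  3  3  2  3  4  5
  i  6  5  4  4  4  3  2  3  4
  g  7  6  5  5  5  4  3  2  3
  m  8  7  6  5  6  5  4  3  2
The bottom-right entry gives D[8][8] = 2, so no sequence of fewer than 2 edits works. Backtracking through the table gives one optimal edit sequence (2 edits):
  frfpqigm → frmpqigm (sub f→m @3)
  frmpqigm → frmfqigm (sub p→f @4)
Edit distance = 2.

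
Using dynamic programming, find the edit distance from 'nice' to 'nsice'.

Let D[i][j] be the edit distance between the first i characters of 'nice' and the first j characters of 'nsice', with D[i][0] = i, D[0][j] = j, and D[i][j] = D[i-1][j-1] if the characters match, else 1 + min(D[i-1][j], D[i][j-1], D[i-1][j-1]). Filling the table (rows: prefixes of 'nice', columns: prefixes of 'nsice'):
     ε  n  s  i  c  e
  ε  0  1  2  3  4  5
  n  1  0  1  2  3  4
  i  2  1  1  1  2  3
  c  3  2  2  2  1  2
  e  4  3  3  3  2  1
The bottom-right entry gives D[4][5] = 1, so no sequence of fewer than 1 edit works. Backtracking through the table gives one optimal edit sequence (1 edit):
  nice → nsice (ins s @2)
Edit distance = 1.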